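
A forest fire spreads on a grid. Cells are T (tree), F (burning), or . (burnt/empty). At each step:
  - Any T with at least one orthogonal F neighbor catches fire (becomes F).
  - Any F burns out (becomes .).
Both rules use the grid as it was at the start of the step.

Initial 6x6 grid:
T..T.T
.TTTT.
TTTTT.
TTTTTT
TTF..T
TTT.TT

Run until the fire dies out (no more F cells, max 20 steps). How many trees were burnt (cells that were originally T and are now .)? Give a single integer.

Step 1: +3 fires, +1 burnt (F count now 3)
Step 2: +5 fires, +3 burnt (F count now 5)
Step 3: +6 fires, +5 burnt (F count now 6)
Step 4: +5 fires, +6 burnt (F count now 5)
Step 5: +3 fires, +5 burnt (F count now 3)
Step 6: +1 fires, +3 burnt (F count now 1)
Step 7: +1 fires, +1 burnt (F count now 1)
Step 8: +0 fires, +1 burnt (F count now 0)
Fire out after step 8
Initially T: 26, now '.': 34
Total burnt (originally-T cells now '.'): 24

Answer: 24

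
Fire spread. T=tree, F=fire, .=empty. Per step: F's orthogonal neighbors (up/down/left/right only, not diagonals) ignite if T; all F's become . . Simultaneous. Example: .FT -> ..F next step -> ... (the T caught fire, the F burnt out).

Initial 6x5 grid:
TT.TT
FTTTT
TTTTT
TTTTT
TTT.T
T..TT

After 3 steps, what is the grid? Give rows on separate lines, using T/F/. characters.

Step 1: 3 trees catch fire, 1 burn out
  FT.TT
  .FTTT
  FTTTT
  TTTTT
  TTT.T
  T..TT
Step 2: 4 trees catch fire, 3 burn out
  .F.TT
  ..FTT
  .FTTT
  FTTTT
  TTT.T
  T..TT
Step 3: 4 trees catch fire, 4 burn out
  ...TT
  ...FT
  ..FTT
  .FTTT
  FTT.T
  T..TT

...TT
...FT
..FTT
.FTTT
FTT.T
T..TT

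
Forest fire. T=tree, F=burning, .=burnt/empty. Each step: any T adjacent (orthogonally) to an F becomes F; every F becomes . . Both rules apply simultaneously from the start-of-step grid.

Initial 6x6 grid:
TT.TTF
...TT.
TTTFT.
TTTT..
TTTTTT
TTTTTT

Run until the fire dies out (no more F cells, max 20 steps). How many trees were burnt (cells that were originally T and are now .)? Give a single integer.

Answer: 24

Derivation:
Step 1: +5 fires, +2 burnt (F count now 5)
Step 2: +5 fires, +5 burnt (F count now 5)
Step 3: +5 fires, +5 burnt (F count now 5)
Step 4: +5 fires, +5 burnt (F count now 5)
Step 5: +3 fires, +5 burnt (F count now 3)
Step 6: +1 fires, +3 burnt (F count now 1)
Step 7: +0 fires, +1 burnt (F count now 0)
Fire out after step 7
Initially T: 26, now '.': 34
Total burnt (originally-T cells now '.'): 24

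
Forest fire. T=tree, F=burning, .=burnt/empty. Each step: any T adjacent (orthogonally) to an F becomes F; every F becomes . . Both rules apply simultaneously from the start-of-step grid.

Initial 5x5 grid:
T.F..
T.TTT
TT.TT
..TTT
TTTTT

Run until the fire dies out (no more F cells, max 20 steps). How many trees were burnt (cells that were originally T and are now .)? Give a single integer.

Step 1: +1 fires, +1 burnt (F count now 1)
Step 2: +1 fires, +1 burnt (F count now 1)
Step 3: +2 fires, +1 burnt (F count now 2)
Step 4: +2 fires, +2 burnt (F count now 2)
Step 5: +3 fires, +2 burnt (F count now 3)
Step 6: +2 fires, +3 burnt (F count now 2)
Step 7: +1 fires, +2 burnt (F count now 1)
Step 8: +1 fires, +1 burnt (F count now 1)
Step 9: +0 fires, +1 burnt (F count now 0)
Fire out after step 9
Initially T: 17, now '.': 21
Total burnt (originally-T cells now '.'): 13

Answer: 13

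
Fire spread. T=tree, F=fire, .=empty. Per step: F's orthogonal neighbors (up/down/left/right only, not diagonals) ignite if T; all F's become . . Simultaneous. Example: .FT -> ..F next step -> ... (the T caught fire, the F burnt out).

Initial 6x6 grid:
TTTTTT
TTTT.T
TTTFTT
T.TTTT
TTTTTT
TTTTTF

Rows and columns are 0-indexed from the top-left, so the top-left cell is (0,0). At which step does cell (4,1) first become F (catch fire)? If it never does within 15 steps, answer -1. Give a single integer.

Step 1: cell (4,1)='T' (+6 fires, +2 burnt)
Step 2: cell (4,1)='T' (+10 fires, +6 burnt)
Step 3: cell (4,1)='T' (+7 fires, +10 burnt)
Step 4: cell (4,1)='F' (+6 fires, +7 burnt)
  -> target ignites at step 4
Step 5: cell (4,1)='.' (+3 fires, +6 burnt)
Step 6: cell (4,1)='.' (+0 fires, +3 burnt)
  fire out at step 6

4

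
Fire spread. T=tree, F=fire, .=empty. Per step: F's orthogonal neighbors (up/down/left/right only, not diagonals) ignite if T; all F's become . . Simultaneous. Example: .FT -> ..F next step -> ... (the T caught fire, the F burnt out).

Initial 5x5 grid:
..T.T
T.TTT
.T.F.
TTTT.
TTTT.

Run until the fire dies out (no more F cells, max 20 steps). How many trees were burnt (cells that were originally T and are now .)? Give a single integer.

Answer: 14

Derivation:
Step 1: +2 fires, +1 burnt (F count now 2)
Step 2: +4 fires, +2 burnt (F count now 4)
Step 3: +4 fires, +4 burnt (F count now 4)
Step 4: +3 fires, +4 burnt (F count now 3)
Step 5: +1 fires, +3 burnt (F count now 1)
Step 6: +0 fires, +1 burnt (F count now 0)
Fire out after step 6
Initially T: 15, now '.': 24
Total burnt (originally-T cells now '.'): 14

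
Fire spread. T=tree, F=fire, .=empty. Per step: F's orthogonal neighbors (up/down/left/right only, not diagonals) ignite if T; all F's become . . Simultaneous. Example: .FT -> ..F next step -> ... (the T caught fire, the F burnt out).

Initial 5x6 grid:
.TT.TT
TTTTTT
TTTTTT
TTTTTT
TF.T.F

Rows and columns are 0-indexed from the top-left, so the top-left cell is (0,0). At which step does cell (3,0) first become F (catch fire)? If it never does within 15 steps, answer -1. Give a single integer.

Step 1: cell (3,0)='T' (+3 fires, +2 burnt)
Step 2: cell (3,0)='F' (+5 fires, +3 burnt)
  -> target ignites at step 2
Step 3: cell (3,0)='.' (+6 fires, +5 burnt)
Step 4: cell (3,0)='.' (+7 fires, +6 burnt)
Step 5: cell (3,0)='.' (+3 fires, +7 burnt)
Step 6: cell (3,0)='.' (+0 fires, +3 burnt)
  fire out at step 6

2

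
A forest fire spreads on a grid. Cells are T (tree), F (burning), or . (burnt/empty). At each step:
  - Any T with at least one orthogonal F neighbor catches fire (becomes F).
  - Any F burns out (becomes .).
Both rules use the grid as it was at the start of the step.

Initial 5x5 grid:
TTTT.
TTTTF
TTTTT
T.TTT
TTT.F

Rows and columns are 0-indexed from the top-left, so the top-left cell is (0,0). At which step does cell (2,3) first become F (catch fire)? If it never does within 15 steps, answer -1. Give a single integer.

Step 1: cell (2,3)='T' (+3 fires, +2 burnt)
Step 2: cell (2,3)='F' (+4 fires, +3 burnt)
  -> target ignites at step 2
Step 3: cell (2,3)='.' (+4 fires, +4 burnt)
Step 4: cell (2,3)='.' (+4 fires, +4 burnt)
Step 5: cell (2,3)='.' (+3 fires, +4 burnt)
Step 6: cell (2,3)='.' (+2 fires, +3 burnt)
Step 7: cell (2,3)='.' (+0 fires, +2 burnt)
  fire out at step 7

2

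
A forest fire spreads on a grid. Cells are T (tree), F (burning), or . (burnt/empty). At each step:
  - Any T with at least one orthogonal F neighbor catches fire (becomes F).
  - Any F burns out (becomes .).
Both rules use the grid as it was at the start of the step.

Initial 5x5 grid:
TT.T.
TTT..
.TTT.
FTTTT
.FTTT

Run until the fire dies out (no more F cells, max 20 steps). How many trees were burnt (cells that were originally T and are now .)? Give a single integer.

Step 1: +2 fires, +2 burnt (F count now 2)
Step 2: +3 fires, +2 burnt (F count now 3)
Step 3: +4 fires, +3 burnt (F count now 4)
Step 4: +5 fires, +4 burnt (F count now 5)
Step 5: +1 fires, +5 burnt (F count now 1)
Step 6: +0 fires, +1 burnt (F count now 0)
Fire out after step 6
Initially T: 16, now '.': 24
Total burnt (originally-T cells now '.'): 15

Answer: 15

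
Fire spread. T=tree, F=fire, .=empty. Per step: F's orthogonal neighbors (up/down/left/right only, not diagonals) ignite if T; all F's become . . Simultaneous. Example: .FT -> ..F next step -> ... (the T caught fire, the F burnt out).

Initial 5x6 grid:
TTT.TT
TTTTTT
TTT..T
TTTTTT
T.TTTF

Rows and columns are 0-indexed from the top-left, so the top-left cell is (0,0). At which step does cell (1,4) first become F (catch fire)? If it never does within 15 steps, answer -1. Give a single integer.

Step 1: cell (1,4)='T' (+2 fires, +1 burnt)
Step 2: cell (1,4)='T' (+3 fires, +2 burnt)
Step 3: cell (1,4)='T' (+3 fires, +3 burnt)
Step 4: cell (1,4)='F' (+3 fires, +3 burnt)
  -> target ignites at step 4
Step 5: cell (1,4)='.' (+4 fires, +3 burnt)
Step 6: cell (1,4)='.' (+3 fires, +4 burnt)
Step 7: cell (1,4)='.' (+4 fires, +3 burnt)
Step 8: cell (1,4)='.' (+2 fires, +4 burnt)
Step 9: cell (1,4)='.' (+1 fires, +2 burnt)
Step 10: cell (1,4)='.' (+0 fires, +1 burnt)
  fire out at step 10

4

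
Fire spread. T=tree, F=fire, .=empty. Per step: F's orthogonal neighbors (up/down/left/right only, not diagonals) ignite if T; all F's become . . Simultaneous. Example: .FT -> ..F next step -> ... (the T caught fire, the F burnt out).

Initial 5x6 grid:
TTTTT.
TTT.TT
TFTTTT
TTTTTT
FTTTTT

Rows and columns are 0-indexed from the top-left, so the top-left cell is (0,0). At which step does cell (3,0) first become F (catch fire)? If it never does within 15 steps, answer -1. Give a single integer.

Step 1: cell (3,0)='F' (+6 fires, +2 burnt)
  -> target ignites at step 1
Step 2: cell (3,0)='.' (+6 fires, +6 burnt)
Step 3: cell (3,0)='.' (+5 fires, +6 burnt)
Step 4: cell (3,0)='.' (+5 fires, +5 burnt)
Step 5: cell (3,0)='.' (+4 fires, +5 burnt)
Step 6: cell (3,0)='.' (+0 fires, +4 burnt)
  fire out at step 6

1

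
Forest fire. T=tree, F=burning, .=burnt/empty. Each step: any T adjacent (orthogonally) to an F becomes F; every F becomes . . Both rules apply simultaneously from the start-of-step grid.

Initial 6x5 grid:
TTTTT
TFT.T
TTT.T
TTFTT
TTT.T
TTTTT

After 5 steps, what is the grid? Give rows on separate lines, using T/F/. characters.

Step 1: 8 trees catch fire, 2 burn out
  TFTTT
  F.F.T
  TFF.T
  TF.FT
  TTF.T
  TTTTT
Step 2: 7 trees catch fire, 8 burn out
  F.FTT
  ....T
  F...T
  F...F
  TF..T
  TTFTT
Step 3: 6 trees catch fire, 7 burn out
  ...FT
  ....T
  ....F
  .....
  F...F
  TF.FT
Step 4: 4 trees catch fire, 6 burn out
  ....F
  ....F
  .....
  .....
  .....
  F...F
Step 5: 0 trees catch fire, 4 burn out
  .....
  .....
  .....
  .....
  .....
  .....

.....
.....
.....
.....
.....
.....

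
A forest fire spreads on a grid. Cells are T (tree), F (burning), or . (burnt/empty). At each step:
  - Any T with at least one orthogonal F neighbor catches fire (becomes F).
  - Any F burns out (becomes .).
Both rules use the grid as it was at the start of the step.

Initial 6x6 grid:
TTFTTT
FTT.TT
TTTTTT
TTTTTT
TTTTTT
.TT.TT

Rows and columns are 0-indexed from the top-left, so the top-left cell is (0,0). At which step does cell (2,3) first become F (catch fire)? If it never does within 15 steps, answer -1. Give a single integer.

Step 1: cell (2,3)='T' (+6 fires, +2 burnt)
Step 2: cell (2,3)='T' (+4 fires, +6 burnt)
Step 3: cell (2,3)='F' (+6 fires, +4 burnt)
  -> target ignites at step 3
Step 4: cell (2,3)='.' (+5 fires, +6 burnt)
Step 5: cell (2,3)='.' (+5 fires, +5 burnt)
Step 6: cell (2,3)='.' (+2 fires, +5 burnt)
Step 7: cell (2,3)='.' (+2 fires, +2 burnt)
Step 8: cell (2,3)='.' (+1 fires, +2 burnt)
Step 9: cell (2,3)='.' (+0 fires, +1 burnt)
  fire out at step 9

3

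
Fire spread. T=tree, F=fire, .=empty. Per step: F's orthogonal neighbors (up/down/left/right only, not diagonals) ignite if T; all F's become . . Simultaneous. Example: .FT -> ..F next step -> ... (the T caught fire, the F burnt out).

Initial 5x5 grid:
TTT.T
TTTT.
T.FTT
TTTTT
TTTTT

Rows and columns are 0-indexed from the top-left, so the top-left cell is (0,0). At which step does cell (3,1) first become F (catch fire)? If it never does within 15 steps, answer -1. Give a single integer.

Step 1: cell (3,1)='T' (+3 fires, +1 burnt)
Step 2: cell (3,1)='F' (+7 fires, +3 burnt)
  -> target ignites at step 2
Step 3: cell (3,1)='.' (+6 fires, +7 burnt)
Step 4: cell (3,1)='.' (+4 fires, +6 burnt)
Step 5: cell (3,1)='.' (+0 fires, +4 burnt)
  fire out at step 5

2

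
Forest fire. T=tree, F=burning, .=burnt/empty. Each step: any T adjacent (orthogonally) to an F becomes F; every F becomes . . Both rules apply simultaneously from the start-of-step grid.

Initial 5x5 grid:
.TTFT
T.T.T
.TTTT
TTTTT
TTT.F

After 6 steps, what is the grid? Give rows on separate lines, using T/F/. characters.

Step 1: 3 trees catch fire, 2 burn out
  .TF.F
  T.T.T
  .TTTT
  TTTTF
  TTT..
Step 2: 5 trees catch fire, 3 burn out
  .F...
  T.F.F
  .TTTF
  TTTF.
  TTT..
Step 3: 3 trees catch fire, 5 burn out
  .....
  T....
  .TFF.
  TTF..
  TTT..
Step 4: 3 trees catch fire, 3 burn out
  .....
  T....
  .F...
  TF...
  TTF..
Step 5: 2 trees catch fire, 3 burn out
  .....
  T....
  .....
  F....
  TF...
Step 6: 1 trees catch fire, 2 burn out
  .....
  T....
  .....
  .....
  F....

.....
T....
.....
.....
F....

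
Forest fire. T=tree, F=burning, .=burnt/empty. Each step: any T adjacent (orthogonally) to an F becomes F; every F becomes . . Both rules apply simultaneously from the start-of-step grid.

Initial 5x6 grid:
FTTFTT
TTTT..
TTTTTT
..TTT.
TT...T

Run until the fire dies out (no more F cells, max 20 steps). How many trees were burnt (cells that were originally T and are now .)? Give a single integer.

Answer: 17

Derivation:
Step 1: +5 fires, +2 burnt (F count now 5)
Step 2: +5 fires, +5 burnt (F count now 5)
Step 3: +4 fires, +5 burnt (F count now 4)
Step 4: +3 fires, +4 burnt (F count now 3)
Step 5: +0 fires, +3 burnt (F count now 0)
Fire out after step 5
Initially T: 20, now '.': 27
Total burnt (originally-T cells now '.'): 17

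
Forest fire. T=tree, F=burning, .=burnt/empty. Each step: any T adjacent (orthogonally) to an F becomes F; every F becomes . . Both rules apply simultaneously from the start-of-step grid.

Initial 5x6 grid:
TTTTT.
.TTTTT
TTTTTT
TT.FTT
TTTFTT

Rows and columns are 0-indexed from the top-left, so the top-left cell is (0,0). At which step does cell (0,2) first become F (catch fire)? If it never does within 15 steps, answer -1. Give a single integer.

Step 1: cell (0,2)='T' (+4 fires, +2 burnt)
Step 2: cell (0,2)='T' (+6 fires, +4 burnt)
Step 3: cell (0,2)='T' (+7 fires, +6 burnt)
Step 4: cell (0,2)='F' (+6 fires, +7 burnt)
  -> target ignites at step 4
Step 5: cell (0,2)='.' (+1 fires, +6 burnt)
Step 6: cell (0,2)='.' (+1 fires, +1 burnt)
Step 7: cell (0,2)='.' (+0 fires, +1 burnt)
  fire out at step 7

4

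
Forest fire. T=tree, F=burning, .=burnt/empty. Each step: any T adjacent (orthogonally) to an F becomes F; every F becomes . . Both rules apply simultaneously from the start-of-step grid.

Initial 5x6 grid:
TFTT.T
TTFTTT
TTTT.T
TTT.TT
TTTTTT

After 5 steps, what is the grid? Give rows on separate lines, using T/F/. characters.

Step 1: 5 trees catch fire, 2 burn out
  F.FT.T
  TF.FTT
  TTFT.T
  TTT.TT
  TTTTTT
Step 2: 6 trees catch fire, 5 burn out
  ...F.T
  F...FT
  TF.F.T
  TTF.TT
  TTTTTT
Step 3: 4 trees catch fire, 6 burn out
  .....T
  .....F
  F....T
  TF..TT
  TTFTTT
Step 4: 5 trees catch fire, 4 burn out
  .....F
  ......
  .....F
  F...TT
  TF.FTT
Step 5: 3 trees catch fire, 5 burn out
  ......
  ......
  ......
  ....TF
  F...FT

......
......
......
....TF
F...FT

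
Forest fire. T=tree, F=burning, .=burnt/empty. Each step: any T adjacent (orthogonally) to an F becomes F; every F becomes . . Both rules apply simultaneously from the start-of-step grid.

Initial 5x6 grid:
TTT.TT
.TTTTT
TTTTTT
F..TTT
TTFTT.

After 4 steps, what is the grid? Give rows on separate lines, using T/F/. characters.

Step 1: 4 trees catch fire, 2 burn out
  TTT.TT
  .TTTTT
  FTTTTT
  ...TTT
  FF.FT.
Step 2: 3 trees catch fire, 4 burn out
  TTT.TT
  .TTTTT
  .FTTTT
  ...FTT
  ....F.
Step 3: 4 trees catch fire, 3 burn out
  TTT.TT
  .FTTTT
  ..FFTT
  ....FT
  ......
Step 4: 5 trees catch fire, 4 burn out
  TFT.TT
  ..FFTT
  ....FT
  .....F
  ......

TFT.TT
..FFTT
....FT
.....F
......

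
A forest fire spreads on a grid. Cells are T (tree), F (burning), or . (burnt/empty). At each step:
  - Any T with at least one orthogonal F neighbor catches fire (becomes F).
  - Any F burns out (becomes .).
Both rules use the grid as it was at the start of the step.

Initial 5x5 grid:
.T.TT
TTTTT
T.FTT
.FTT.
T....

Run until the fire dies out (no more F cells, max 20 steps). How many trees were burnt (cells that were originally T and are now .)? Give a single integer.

Step 1: +3 fires, +2 burnt (F count now 3)
Step 2: +4 fires, +3 burnt (F count now 4)
Step 3: +4 fires, +4 burnt (F count now 4)
Step 4: +2 fires, +4 burnt (F count now 2)
Step 5: +0 fires, +2 burnt (F count now 0)
Fire out after step 5
Initially T: 14, now '.': 24
Total burnt (originally-T cells now '.'): 13

Answer: 13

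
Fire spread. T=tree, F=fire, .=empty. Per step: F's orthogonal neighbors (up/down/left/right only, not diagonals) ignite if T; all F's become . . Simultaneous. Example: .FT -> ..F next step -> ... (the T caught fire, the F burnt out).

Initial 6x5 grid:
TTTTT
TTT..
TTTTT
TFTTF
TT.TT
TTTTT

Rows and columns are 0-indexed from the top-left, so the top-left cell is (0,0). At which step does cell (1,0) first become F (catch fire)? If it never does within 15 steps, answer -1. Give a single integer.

Step 1: cell (1,0)='T' (+7 fires, +2 burnt)
Step 2: cell (1,0)='T' (+8 fires, +7 burnt)
Step 3: cell (1,0)='F' (+6 fires, +8 burnt)
  -> target ignites at step 3
Step 4: cell (1,0)='.' (+2 fires, +6 burnt)
Step 5: cell (1,0)='.' (+1 fires, +2 burnt)
Step 6: cell (1,0)='.' (+1 fires, +1 burnt)
Step 7: cell (1,0)='.' (+0 fires, +1 burnt)
  fire out at step 7

3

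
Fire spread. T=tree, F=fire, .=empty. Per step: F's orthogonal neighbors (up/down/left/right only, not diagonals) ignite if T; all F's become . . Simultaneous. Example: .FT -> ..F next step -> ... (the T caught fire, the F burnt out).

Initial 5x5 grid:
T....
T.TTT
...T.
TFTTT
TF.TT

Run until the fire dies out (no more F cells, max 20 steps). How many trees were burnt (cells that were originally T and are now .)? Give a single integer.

Answer: 11

Derivation:
Step 1: +3 fires, +2 burnt (F count now 3)
Step 2: +1 fires, +3 burnt (F count now 1)
Step 3: +3 fires, +1 burnt (F count now 3)
Step 4: +2 fires, +3 burnt (F count now 2)
Step 5: +2 fires, +2 burnt (F count now 2)
Step 6: +0 fires, +2 burnt (F count now 0)
Fire out after step 6
Initially T: 13, now '.': 23
Total burnt (originally-T cells now '.'): 11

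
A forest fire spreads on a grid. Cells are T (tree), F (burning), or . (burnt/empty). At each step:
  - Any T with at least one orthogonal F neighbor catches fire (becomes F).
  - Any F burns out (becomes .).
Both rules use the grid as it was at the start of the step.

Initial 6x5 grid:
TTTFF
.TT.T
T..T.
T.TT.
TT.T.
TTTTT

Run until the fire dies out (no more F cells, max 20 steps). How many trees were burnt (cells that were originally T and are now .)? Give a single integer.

Answer: 6

Derivation:
Step 1: +2 fires, +2 burnt (F count now 2)
Step 2: +2 fires, +2 burnt (F count now 2)
Step 3: +2 fires, +2 burnt (F count now 2)
Step 4: +0 fires, +2 burnt (F count now 0)
Fire out after step 4
Initially T: 19, now '.': 17
Total burnt (originally-T cells now '.'): 6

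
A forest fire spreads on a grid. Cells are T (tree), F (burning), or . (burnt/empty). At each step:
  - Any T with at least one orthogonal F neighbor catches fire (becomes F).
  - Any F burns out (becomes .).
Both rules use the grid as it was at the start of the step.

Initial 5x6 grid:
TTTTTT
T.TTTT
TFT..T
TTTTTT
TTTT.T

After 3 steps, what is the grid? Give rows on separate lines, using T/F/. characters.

Step 1: 3 trees catch fire, 1 burn out
  TTTTTT
  T.TTTT
  F.F..T
  TFTTTT
  TTTT.T
Step 2: 5 trees catch fire, 3 burn out
  TTTTTT
  F.FTTT
  .....T
  F.FTTT
  TFTT.T
Step 3: 6 trees catch fire, 5 burn out
  FTFTTT
  ...FTT
  .....T
  ...FTT
  F.FT.T

FTFTTT
...FTT
.....T
...FTT
F.FT.T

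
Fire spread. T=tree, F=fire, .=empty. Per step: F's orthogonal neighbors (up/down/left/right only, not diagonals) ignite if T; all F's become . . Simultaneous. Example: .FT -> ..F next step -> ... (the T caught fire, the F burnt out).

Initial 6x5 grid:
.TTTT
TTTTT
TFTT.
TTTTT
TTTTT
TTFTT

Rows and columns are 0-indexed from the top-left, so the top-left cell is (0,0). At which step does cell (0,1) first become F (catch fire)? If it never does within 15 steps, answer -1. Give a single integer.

Step 1: cell (0,1)='T' (+7 fires, +2 burnt)
Step 2: cell (0,1)='F' (+10 fires, +7 burnt)
  -> target ignites at step 2
Step 3: cell (0,1)='.' (+5 fires, +10 burnt)
Step 4: cell (0,1)='.' (+3 fires, +5 burnt)
Step 5: cell (0,1)='.' (+1 fires, +3 burnt)
Step 6: cell (0,1)='.' (+0 fires, +1 burnt)
  fire out at step 6

2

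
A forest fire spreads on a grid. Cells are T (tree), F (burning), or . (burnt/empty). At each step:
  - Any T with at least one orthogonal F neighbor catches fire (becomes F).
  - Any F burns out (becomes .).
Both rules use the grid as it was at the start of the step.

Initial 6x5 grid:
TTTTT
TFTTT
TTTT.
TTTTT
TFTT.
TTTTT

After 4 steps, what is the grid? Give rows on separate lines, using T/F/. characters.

Step 1: 8 trees catch fire, 2 burn out
  TFTTT
  F.FTT
  TFTT.
  TFTTT
  F.FT.
  TFTTT
Step 2: 10 trees catch fire, 8 burn out
  F.FTT
  ...FT
  F.FT.
  F.FTT
  ...F.
  F.FTT
Step 3: 5 trees catch fire, 10 burn out
  ...FT
  ....F
  ...F.
  ...FT
  .....
  ...FT
Step 4: 3 trees catch fire, 5 burn out
  ....F
  .....
  .....
  ....F
  .....
  ....F

....F
.....
.....
....F
.....
....F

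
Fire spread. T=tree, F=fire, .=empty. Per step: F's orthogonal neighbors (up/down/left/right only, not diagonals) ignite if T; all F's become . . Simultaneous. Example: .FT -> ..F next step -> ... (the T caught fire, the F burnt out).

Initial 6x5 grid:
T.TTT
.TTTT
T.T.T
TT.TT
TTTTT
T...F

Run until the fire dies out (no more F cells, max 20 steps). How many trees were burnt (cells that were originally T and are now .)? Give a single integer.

Answer: 20

Derivation:
Step 1: +1 fires, +1 burnt (F count now 1)
Step 2: +2 fires, +1 burnt (F count now 2)
Step 3: +3 fires, +2 burnt (F count now 3)
Step 4: +2 fires, +3 burnt (F count now 2)
Step 5: +4 fires, +2 burnt (F count now 4)
Step 6: +4 fires, +4 burnt (F count now 4)
Step 7: +4 fires, +4 burnt (F count now 4)
Step 8: +0 fires, +4 burnt (F count now 0)
Fire out after step 8
Initially T: 21, now '.': 29
Total burnt (originally-T cells now '.'): 20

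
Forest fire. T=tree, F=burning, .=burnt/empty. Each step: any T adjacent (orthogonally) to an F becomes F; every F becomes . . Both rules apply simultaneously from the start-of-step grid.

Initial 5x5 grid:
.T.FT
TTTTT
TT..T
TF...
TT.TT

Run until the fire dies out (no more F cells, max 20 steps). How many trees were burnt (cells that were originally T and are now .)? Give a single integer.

Step 1: +5 fires, +2 burnt (F count now 5)
Step 2: +5 fires, +5 burnt (F count now 5)
Step 3: +3 fires, +5 burnt (F count now 3)
Step 4: +0 fires, +3 burnt (F count now 0)
Fire out after step 4
Initially T: 15, now '.': 23
Total burnt (originally-T cells now '.'): 13

Answer: 13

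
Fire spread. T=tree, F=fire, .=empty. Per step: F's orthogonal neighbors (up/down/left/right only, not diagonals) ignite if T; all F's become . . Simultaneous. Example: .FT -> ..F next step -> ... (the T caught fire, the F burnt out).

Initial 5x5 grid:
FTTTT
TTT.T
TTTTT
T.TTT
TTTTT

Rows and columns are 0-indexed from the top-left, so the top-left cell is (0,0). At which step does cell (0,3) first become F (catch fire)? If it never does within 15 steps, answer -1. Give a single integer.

Step 1: cell (0,3)='T' (+2 fires, +1 burnt)
Step 2: cell (0,3)='T' (+3 fires, +2 burnt)
Step 3: cell (0,3)='F' (+4 fires, +3 burnt)
  -> target ignites at step 3
Step 4: cell (0,3)='.' (+3 fires, +4 burnt)
Step 5: cell (0,3)='.' (+4 fires, +3 burnt)
Step 6: cell (0,3)='.' (+3 fires, +4 burnt)
Step 7: cell (0,3)='.' (+2 fires, +3 burnt)
Step 8: cell (0,3)='.' (+1 fires, +2 burnt)
Step 9: cell (0,3)='.' (+0 fires, +1 burnt)
  fire out at step 9

3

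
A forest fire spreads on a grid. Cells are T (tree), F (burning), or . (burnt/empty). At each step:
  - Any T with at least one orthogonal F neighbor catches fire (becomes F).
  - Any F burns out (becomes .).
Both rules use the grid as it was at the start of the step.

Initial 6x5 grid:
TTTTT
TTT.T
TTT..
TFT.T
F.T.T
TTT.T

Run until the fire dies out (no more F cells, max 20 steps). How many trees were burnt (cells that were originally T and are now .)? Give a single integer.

Step 1: +4 fires, +2 burnt (F count now 4)
Step 2: +5 fires, +4 burnt (F count now 5)
Step 3: +4 fires, +5 burnt (F count now 4)
Step 4: +2 fires, +4 burnt (F count now 2)
Step 5: +1 fires, +2 burnt (F count now 1)
Step 6: +1 fires, +1 burnt (F count now 1)
Step 7: +1 fires, +1 burnt (F count now 1)
Step 8: +0 fires, +1 burnt (F count now 0)
Fire out after step 8
Initially T: 21, now '.': 27
Total burnt (originally-T cells now '.'): 18

Answer: 18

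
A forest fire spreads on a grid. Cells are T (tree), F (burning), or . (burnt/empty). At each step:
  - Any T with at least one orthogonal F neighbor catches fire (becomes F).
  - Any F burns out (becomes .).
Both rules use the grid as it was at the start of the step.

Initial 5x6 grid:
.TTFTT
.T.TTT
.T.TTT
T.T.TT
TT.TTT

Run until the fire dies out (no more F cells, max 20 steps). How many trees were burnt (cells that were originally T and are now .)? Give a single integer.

Answer: 17

Derivation:
Step 1: +3 fires, +1 burnt (F count now 3)
Step 2: +4 fires, +3 burnt (F count now 4)
Step 3: +3 fires, +4 burnt (F count now 3)
Step 4: +3 fires, +3 burnt (F count now 3)
Step 5: +2 fires, +3 burnt (F count now 2)
Step 6: +2 fires, +2 burnt (F count now 2)
Step 7: +0 fires, +2 burnt (F count now 0)
Fire out after step 7
Initially T: 21, now '.': 26
Total burnt (originally-T cells now '.'): 17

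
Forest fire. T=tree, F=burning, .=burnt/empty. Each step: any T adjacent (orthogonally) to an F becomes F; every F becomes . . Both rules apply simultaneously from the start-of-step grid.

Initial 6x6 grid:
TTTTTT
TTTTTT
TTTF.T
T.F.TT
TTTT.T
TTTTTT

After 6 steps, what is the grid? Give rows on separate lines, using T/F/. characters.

Step 1: 3 trees catch fire, 2 burn out
  TTTTTT
  TTTFTT
  TTF..T
  T...TT
  TTFT.T
  TTTTTT
Step 2: 7 trees catch fire, 3 burn out
  TTTFTT
  TTF.FT
  TF...T
  T...TT
  TF.F.T
  TTFTTT
Step 3: 8 trees catch fire, 7 burn out
  TTF.FT
  TF...F
  F....T
  T...TT
  F....T
  TF.FTT
Step 4: 7 trees catch fire, 8 burn out
  TF...F
  F.....
  .....F
  F...TT
  .....T
  F...FT
Step 5: 3 trees catch fire, 7 burn out
  F.....
  ......
  ......
  ....TF
  .....T
  .....F
Step 6: 2 trees catch fire, 3 burn out
  ......
  ......
  ......
  ....F.
  .....F
  ......

......
......
......
....F.
.....F
......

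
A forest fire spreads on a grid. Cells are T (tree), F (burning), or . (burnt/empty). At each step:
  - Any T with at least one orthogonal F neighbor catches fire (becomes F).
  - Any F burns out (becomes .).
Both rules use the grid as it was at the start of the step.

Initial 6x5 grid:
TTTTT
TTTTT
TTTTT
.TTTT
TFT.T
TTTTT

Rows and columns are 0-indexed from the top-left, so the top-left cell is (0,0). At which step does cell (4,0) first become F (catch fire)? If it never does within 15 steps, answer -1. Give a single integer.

Step 1: cell (4,0)='F' (+4 fires, +1 burnt)
  -> target ignites at step 1
Step 2: cell (4,0)='.' (+4 fires, +4 burnt)
Step 3: cell (4,0)='.' (+5 fires, +4 burnt)
Step 4: cell (4,0)='.' (+6 fires, +5 burnt)
Step 5: cell (4,0)='.' (+5 fires, +6 burnt)
Step 6: cell (4,0)='.' (+2 fires, +5 burnt)
Step 7: cell (4,0)='.' (+1 fires, +2 burnt)
Step 8: cell (4,0)='.' (+0 fires, +1 burnt)
  fire out at step 8

1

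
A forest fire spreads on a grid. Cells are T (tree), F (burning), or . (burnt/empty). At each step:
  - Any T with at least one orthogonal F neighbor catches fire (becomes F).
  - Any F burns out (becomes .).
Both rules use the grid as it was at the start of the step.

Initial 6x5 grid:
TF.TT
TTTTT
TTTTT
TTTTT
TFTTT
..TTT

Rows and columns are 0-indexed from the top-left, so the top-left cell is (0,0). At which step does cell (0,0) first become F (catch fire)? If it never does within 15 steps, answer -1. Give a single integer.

Step 1: cell (0,0)='F' (+5 fires, +2 burnt)
  -> target ignites at step 1
Step 2: cell (0,0)='.' (+7 fires, +5 burnt)
Step 3: cell (0,0)='.' (+6 fires, +7 burnt)
Step 4: cell (0,0)='.' (+5 fires, +6 burnt)
Step 5: cell (0,0)='.' (+2 fires, +5 burnt)
Step 6: cell (0,0)='.' (+0 fires, +2 burnt)
  fire out at step 6

1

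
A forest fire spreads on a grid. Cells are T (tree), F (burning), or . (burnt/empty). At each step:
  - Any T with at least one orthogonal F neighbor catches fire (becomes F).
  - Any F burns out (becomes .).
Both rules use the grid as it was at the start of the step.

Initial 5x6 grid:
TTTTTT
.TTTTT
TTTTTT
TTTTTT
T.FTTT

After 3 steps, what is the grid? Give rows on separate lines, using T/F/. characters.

Step 1: 2 trees catch fire, 1 burn out
  TTTTTT
  .TTTTT
  TTTTTT
  TTFTTT
  T..FTT
Step 2: 4 trees catch fire, 2 burn out
  TTTTTT
  .TTTTT
  TTFTTT
  TF.FTT
  T...FT
Step 3: 6 trees catch fire, 4 burn out
  TTTTTT
  .TFTTT
  TF.FTT
  F...FT
  T....F

TTTTTT
.TFTTT
TF.FTT
F...FT
T....F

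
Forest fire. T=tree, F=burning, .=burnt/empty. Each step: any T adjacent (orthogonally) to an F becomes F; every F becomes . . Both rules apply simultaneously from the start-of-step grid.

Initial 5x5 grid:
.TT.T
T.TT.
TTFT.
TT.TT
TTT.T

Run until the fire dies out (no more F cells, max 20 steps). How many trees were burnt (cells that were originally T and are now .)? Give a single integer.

Answer: 16

Derivation:
Step 1: +3 fires, +1 burnt (F count now 3)
Step 2: +5 fires, +3 burnt (F count now 5)
Step 3: +5 fires, +5 burnt (F count now 5)
Step 4: +3 fires, +5 burnt (F count now 3)
Step 5: +0 fires, +3 burnt (F count now 0)
Fire out after step 5
Initially T: 17, now '.': 24
Total burnt (originally-T cells now '.'): 16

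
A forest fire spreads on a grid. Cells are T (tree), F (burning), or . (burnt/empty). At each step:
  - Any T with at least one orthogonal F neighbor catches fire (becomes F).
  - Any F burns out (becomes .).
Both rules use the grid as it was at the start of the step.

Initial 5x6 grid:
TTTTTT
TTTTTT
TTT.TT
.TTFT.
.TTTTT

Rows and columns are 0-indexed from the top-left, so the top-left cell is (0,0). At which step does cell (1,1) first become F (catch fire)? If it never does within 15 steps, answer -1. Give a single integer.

Step 1: cell (1,1)='T' (+3 fires, +1 burnt)
Step 2: cell (1,1)='T' (+5 fires, +3 burnt)
Step 3: cell (1,1)='T' (+6 fires, +5 burnt)
Step 4: cell (1,1)='F' (+6 fires, +6 burnt)
  -> target ignites at step 4
Step 5: cell (1,1)='.' (+4 fires, +6 burnt)
Step 6: cell (1,1)='.' (+1 fires, +4 burnt)
Step 7: cell (1,1)='.' (+0 fires, +1 burnt)
  fire out at step 7

4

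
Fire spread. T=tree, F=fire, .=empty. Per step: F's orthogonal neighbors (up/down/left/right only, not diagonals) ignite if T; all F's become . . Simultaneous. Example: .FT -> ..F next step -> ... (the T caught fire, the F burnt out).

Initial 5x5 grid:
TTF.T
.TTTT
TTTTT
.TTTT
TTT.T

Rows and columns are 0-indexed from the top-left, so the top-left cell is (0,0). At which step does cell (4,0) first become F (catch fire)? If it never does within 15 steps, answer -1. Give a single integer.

Step 1: cell (4,0)='T' (+2 fires, +1 burnt)
Step 2: cell (4,0)='T' (+4 fires, +2 burnt)
Step 3: cell (4,0)='T' (+4 fires, +4 burnt)
Step 4: cell (4,0)='T' (+6 fires, +4 burnt)
Step 5: cell (4,0)='T' (+2 fires, +6 burnt)
Step 6: cell (4,0)='F' (+2 fires, +2 burnt)
  -> target ignites at step 6
Step 7: cell (4,0)='.' (+0 fires, +2 burnt)
  fire out at step 7

6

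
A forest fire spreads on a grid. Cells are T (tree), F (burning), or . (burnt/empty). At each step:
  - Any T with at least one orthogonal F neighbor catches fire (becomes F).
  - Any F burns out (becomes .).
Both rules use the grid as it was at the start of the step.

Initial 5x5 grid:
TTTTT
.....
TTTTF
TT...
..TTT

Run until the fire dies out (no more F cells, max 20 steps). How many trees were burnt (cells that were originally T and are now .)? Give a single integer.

Step 1: +1 fires, +1 burnt (F count now 1)
Step 2: +1 fires, +1 burnt (F count now 1)
Step 3: +1 fires, +1 burnt (F count now 1)
Step 4: +2 fires, +1 burnt (F count now 2)
Step 5: +1 fires, +2 burnt (F count now 1)
Step 6: +0 fires, +1 burnt (F count now 0)
Fire out after step 6
Initially T: 14, now '.': 17
Total burnt (originally-T cells now '.'): 6

Answer: 6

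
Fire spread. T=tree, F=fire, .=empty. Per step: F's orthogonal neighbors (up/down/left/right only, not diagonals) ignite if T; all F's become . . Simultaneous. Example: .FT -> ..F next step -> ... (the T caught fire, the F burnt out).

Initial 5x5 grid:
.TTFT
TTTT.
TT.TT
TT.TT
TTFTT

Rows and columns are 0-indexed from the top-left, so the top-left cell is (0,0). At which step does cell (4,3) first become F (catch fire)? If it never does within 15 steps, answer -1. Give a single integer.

Step 1: cell (4,3)='F' (+5 fires, +2 burnt)
  -> target ignites at step 1
Step 2: cell (4,3)='.' (+7 fires, +5 burnt)
Step 3: cell (4,3)='.' (+5 fires, +7 burnt)
Step 4: cell (4,3)='.' (+2 fires, +5 burnt)
Step 5: cell (4,3)='.' (+0 fires, +2 burnt)
  fire out at step 5

1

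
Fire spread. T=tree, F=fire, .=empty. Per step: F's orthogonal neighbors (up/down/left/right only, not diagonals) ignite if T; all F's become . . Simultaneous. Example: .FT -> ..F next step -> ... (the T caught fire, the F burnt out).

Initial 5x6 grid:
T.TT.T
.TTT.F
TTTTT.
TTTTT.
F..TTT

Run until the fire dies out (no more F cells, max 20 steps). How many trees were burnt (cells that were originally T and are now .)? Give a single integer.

Step 1: +2 fires, +2 burnt (F count now 2)
Step 2: +2 fires, +2 burnt (F count now 2)
Step 3: +2 fires, +2 burnt (F count now 2)
Step 4: +3 fires, +2 burnt (F count now 3)
Step 5: +4 fires, +3 burnt (F count now 4)
Step 6: +4 fires, +4 burnt (F count now 4)
Step 7: +2 fires, +4 burnt (F count now 2)
Step 8: +0 fires, +2 burnt (F count now 0)
Fire out after step 8
Initially T: 20, now '.': 29
Total burnt (originally-T cells now '.'): 19

Answer: 19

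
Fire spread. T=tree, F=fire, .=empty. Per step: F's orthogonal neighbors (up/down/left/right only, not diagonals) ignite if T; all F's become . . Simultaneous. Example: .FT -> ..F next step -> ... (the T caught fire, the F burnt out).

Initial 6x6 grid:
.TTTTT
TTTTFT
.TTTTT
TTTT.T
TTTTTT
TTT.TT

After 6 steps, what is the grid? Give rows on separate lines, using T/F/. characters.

Step 1: 4 trees catch fire, 1 burn out
  .TTTFT
  TTTF.F
  .TTTFT
  TTTT.T
  TTTTTT
  TTT.TT
Step 2: 5 trees catch fire, 4 burn out
  .TTF.F
  TTF...
  .TTF.F
  TTTT.T
  TTTTTT
  TTT.TT
Step 3: 5 trees catch fire, 5 burn out
  .TF...
  TF....
  .TF...
  TTTF.F
  TTTTTT
  TTT.TT
Step 4: 6 trees catch fire, 5 burn out
  .F....
  F.....
  .F....
  TTF...
  TTTFTF
  TTT.TT
Step 5: 4 trees catch fire, 6 burn out
  ......
  ......
  ......
  TF....
  TTF.F.
  TTT.TF
Step 6: 4 trees catch fire, 4 burn out
  ......
  ......
  ......
  F.....
  TF....
  TTF.F.

......
......
......
F.....
TF....
TTF.F.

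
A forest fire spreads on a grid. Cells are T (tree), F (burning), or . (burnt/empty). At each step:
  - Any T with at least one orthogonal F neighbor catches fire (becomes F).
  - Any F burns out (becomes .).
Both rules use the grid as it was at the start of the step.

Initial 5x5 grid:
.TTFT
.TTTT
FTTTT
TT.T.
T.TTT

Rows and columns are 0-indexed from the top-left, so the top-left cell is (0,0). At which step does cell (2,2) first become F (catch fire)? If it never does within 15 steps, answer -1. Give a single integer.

Step 1: cell (2,2)='T' (+5 fires, +2 burnt)
Step 2: cell (2,2)='F' (+8 fires, +5 burnt)
  -> target ignites at step 2
Step 3: cell (2,2)='.' (+2 fires, +8 burnt)
Step 4: cell (2,2)='.' (+1 fires, +2 burnt)
Step 5: cell (2,2)='.' (+2 fires, +1 burnt)
Step 6: cell (2,2)='.' (+0 fires, +2 burnt)
  fire out at step 6

2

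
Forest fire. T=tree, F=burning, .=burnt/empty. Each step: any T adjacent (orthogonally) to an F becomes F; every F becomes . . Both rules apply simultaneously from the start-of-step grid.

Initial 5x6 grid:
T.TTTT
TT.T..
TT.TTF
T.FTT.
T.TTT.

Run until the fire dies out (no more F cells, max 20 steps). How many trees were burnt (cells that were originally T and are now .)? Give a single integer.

Answer: 12

Derivation:
Step 1: +3 fires, +2 burnt (F count now 3)
Step 2: +3 fires, +3 burnt (F count now 3)
Step 3: +2 fires, +3 burnt (F count now 2)
Step 4: +1 fires, +2 burnt (F count now 1)
Step 5: +2 fires, +1 burnt (F count now 2)
Step 6: +1 fires, +2 burnt (F count now 1)
Step 7: +0 fires, +1 burnt (F count now 0)
Fire out after step 7
Initially T: 19, now '.': 23
Total burnt (originally-T cells now '.'): 12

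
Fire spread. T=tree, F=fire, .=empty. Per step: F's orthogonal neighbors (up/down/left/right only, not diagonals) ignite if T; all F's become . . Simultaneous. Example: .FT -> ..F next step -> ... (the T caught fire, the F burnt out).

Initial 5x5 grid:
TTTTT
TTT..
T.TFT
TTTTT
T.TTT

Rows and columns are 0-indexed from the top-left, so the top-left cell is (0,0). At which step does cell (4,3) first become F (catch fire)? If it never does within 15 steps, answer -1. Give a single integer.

Step 1: cell (4,3)='T' (+3 fires, +1 burnt)
Step 2: cell (4,3)='F' (+4 fires, +3 burnt)
  -> target ignites at step 2
Step 3: cell (4,3)='.' (+5 fires, +4 burnt)
Step 4: cell (4,3)='.' (+4 fires, +5 burnt)
Step 5: cell (4,3)='.' (+4 fires, +4 burnt)
Step 6: cell (4,3)='.' (+0 fires, +4 burnt)
  fire out at step 6

2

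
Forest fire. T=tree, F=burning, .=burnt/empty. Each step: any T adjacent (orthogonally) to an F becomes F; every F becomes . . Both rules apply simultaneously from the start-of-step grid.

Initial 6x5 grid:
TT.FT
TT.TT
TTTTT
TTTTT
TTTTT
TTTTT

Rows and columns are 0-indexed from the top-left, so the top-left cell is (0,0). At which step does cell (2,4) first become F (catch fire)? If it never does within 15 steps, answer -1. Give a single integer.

Step 1: cell (2,4)='T' (+2 fires, +1 burnt)
Step 2: cell (2,4)='T' (+2 fires, +2 burnt)
Step 3: cell (2,4)='F' (+3 fires, +2 burnt)
  -> target ignites at step 3
Step 4: cell (2,4)='.' (+4 fires, +3 burnt)
Step 5: cell (2,4)='.' (+6 fires, +4 burnt)
Step 6: cell (2,4)='.' (+6 fires, +6 burnt)
Step 7: cell (2,4)='.' (+3 fires, +6 burnt)
Step 8: cell (2,4)='.' (+1 fires, +3 burnt)
Step 9: cell (2,4)='.' (+0 fires, +1 burnt)
  fire out at step 9

3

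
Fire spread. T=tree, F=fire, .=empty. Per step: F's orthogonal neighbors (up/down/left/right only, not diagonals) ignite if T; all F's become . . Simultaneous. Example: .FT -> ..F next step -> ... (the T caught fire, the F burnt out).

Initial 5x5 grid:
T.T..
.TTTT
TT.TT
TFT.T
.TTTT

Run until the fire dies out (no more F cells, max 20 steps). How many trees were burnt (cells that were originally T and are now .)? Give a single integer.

Step 1: +4 fires, +1 burnt (F count now 4)
Step 2: +3 fires, +4 burnt (F count now 3)
Step 3: +2 fires, +3 burnt (F count now 2)
Step 4: +3 fires, +2 burnt (F count now 3)
Step 5: +3 fires, +3 burnt (F count now 3)
Step 6: +1 fires, +3 burnt (F count now 1)
Step 7: +0 fires, +1 burnt (F count now 0)
Fire out after step 7
Initially T: 17, now '.': 24
Total burnt (originally-T cells now '.'): 16

Answer: 16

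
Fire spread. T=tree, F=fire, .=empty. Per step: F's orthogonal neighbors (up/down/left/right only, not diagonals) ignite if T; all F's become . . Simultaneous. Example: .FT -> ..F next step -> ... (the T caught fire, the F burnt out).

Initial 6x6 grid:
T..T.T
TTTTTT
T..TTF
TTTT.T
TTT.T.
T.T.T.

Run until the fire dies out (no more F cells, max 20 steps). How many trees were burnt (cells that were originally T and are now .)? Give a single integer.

Answer: 22

Derivation:
Step 1: +3 fires, +1 burnt (F count now 3)
Step 2: +3 fires, +3 burnt (F count now 3)
Step 3: +2 fires, +3 burnt (F count now 2)
Step 4: +3 fires, +2 burnt (F count now 3)
Step 5: +3 fires, +3 burnt (F count now 3)
Step 6: +4 fires, +3 burnt (F count now 4)
Step 7: +3 fires, +4 burnt (F count now 3)
Step 8: +1 fires, +3 burnt (F count now 1)
Step 9: +0 fires, +1 burnt (F count now 0)
Fire out after step 9
Initially T: 24, now '.': 34
Total burnt (originally-T cells now '.'): 22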